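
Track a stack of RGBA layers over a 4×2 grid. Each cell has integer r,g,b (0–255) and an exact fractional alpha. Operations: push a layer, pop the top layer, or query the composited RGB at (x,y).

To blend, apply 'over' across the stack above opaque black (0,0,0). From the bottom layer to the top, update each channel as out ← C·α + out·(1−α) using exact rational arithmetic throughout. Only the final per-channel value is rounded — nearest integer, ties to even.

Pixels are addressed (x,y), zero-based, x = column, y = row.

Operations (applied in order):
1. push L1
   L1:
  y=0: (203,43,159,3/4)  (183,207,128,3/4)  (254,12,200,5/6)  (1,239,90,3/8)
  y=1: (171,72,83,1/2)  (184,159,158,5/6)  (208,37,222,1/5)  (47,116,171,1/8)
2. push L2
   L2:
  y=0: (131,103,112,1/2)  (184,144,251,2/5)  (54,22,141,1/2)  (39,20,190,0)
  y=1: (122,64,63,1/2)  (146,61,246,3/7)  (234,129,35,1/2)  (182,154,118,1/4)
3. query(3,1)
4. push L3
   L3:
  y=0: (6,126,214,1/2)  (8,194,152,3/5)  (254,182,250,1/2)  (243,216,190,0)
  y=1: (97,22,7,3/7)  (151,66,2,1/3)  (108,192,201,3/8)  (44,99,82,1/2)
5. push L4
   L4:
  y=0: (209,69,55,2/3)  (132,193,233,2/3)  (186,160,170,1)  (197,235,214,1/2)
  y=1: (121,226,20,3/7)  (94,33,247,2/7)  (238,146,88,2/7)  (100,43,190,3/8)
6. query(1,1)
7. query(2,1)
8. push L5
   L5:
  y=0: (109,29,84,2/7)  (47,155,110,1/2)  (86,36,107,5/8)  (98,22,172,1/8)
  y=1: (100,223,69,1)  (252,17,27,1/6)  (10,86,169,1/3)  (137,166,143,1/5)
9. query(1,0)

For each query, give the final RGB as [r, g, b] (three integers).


query (3,1) [L1,L2] — begin 0,0,0
+L1 (α=1/8) → [47/8, 29/2, 171/8]
+L2 (α=1/4) → [1597/32, 395/8, 1457/32]
= [50, 49, 46]

query (1,1) [L1,L2,L3,L4] — begin 0,0,0
L1 α=5/6: [460/3, 265/2, 395/3]
L2 α=3/7: [3154/21, 713/7, 542/3]
L3 α=1/3: [9479/63, 1888/21, 1090/9]
L4 α=2/7: [59239/441, 10826/147, 9896/63]
= [134, 74, 157]

(2,1) stack=L1,L2,L3,L4; from [0,0,0]:
after L1 α=1/5: [208/5, 37/5, 222/5]
after L2 α=1/2: [689/5, 341/5, 397/10]
after L3 α=3/8: [1013/8, 917/8, 1603/16]
after L4 α=2/7: [8873/56, 6921/56, 10831/112]
→ [158, 124, 97]

(1,0) stack=L1,L2,L3,L4,L5; from [0,0,0]:
after L1 α=3/4: [549/4, 621/4, 96]
after L2 α=2/5: [3119/20, 603/4, 158]
after L3 α=3/5: [3359/50, 1767/10, 772/5]
after L4 α=2/3: [16559/150, 5627/30, 1034/5]
after L5 α=1/2: [23609/300, 10277/60, 792/5]
= [79, 171, 158]


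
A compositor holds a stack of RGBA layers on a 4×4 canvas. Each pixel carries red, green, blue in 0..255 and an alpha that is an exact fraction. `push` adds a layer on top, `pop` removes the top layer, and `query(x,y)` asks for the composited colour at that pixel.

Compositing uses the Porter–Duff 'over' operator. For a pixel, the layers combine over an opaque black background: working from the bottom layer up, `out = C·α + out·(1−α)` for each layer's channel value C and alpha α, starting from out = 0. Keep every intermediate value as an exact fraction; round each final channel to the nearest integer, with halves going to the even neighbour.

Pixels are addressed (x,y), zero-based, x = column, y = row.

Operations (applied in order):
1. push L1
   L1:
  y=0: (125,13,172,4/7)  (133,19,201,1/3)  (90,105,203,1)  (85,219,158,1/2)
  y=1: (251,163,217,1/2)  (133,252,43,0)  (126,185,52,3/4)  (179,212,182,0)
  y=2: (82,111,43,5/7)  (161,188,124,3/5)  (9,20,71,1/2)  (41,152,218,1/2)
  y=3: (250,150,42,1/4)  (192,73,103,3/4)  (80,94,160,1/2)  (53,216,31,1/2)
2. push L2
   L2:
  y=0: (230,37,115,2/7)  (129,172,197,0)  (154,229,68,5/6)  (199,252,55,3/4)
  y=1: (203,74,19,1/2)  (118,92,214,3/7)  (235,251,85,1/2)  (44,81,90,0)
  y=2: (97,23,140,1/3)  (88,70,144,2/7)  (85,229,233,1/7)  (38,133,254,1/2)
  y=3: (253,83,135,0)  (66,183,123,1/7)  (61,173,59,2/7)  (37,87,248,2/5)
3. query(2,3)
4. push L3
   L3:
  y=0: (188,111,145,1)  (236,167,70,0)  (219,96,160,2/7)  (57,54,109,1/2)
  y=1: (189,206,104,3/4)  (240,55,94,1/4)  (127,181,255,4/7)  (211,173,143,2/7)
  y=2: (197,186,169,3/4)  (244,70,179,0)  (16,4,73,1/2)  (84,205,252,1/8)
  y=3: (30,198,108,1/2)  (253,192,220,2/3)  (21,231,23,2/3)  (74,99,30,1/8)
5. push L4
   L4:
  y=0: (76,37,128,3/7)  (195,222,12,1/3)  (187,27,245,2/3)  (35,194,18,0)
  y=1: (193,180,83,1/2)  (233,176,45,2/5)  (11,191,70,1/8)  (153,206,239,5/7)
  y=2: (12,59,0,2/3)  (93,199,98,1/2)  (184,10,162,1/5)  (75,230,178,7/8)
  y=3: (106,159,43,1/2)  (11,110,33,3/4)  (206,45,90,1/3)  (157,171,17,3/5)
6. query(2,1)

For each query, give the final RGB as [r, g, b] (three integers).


(2,3) stack=L1,L2; from [0,0,0]:
L1 α=1/2: [40, 47, 80]
L2 α=2/7: [46, 83, 74]
→ [46, 83, 74]

query (2,1) [L1,L2,L3,L4] — begin 0,0,0
L1 α=3/4: [189/2, 555/4, 39]
L2 α=1/2: [659/4, 1559/8, 62]
L3 α=4/7: [4009/28, 10469/56, 1206/7]
L4 α=1/8: [4053/32, 11997/64, 319/2]
→ [127, 187, 160]


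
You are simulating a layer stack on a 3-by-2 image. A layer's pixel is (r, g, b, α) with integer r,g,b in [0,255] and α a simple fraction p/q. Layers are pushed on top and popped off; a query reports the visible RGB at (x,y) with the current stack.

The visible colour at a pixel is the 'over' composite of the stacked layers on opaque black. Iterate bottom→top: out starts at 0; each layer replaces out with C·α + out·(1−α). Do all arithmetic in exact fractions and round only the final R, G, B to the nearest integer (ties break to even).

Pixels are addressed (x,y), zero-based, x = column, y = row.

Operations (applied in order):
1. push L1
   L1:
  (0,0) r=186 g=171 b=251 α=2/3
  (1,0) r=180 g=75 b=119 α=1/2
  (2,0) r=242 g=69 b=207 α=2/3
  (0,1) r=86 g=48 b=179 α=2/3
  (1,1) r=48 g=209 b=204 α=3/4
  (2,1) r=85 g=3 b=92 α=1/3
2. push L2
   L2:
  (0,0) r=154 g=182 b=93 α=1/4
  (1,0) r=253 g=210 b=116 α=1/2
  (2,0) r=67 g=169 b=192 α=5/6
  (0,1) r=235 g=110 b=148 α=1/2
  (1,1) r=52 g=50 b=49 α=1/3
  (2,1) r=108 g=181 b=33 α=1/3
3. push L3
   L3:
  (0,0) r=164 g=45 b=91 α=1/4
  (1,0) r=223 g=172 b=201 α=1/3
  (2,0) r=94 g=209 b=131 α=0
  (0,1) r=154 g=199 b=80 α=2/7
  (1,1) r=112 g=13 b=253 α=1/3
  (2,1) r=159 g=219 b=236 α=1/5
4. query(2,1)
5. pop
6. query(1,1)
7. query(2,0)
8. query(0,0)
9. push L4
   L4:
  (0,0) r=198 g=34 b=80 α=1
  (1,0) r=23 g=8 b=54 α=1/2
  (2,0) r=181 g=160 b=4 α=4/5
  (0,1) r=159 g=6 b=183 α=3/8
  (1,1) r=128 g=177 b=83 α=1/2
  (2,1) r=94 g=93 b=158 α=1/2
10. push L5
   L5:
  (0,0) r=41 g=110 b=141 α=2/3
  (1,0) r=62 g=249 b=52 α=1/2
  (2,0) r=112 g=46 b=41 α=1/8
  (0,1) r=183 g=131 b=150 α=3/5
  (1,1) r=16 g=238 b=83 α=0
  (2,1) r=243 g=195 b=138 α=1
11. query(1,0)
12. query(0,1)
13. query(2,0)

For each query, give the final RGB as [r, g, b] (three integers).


(2,1) stack=L1,L2,L3; from [0,0,0]:
after L1 α=1/3: [85/3, 1, 92/3]
after L2 α=1/3: [494/9, 61, 283/9]
after L3 α=1/5: [3407/45, 463/5, 3256/45]
= [76, 93, 72]

at x=1,y=1 over L1,L2:
+L1 (α=3/4) → [36, 627/4, 153]
+L2 (α=1/3) → [124/3, 727/6, 355/3]
rounded: [41, 121, 118]

at x=2,y=0 over L1,L2:
after L1 α=2/3: [484/3, 46, 138]
after L2 α=5/6: [1489/18, 297/2, 183]
= [83, 148, 183]

(0,0) stack=L1,L2; from [0,0,0]:
+L1 (α=2/3) → [124, 114, 502/3]
+L2 (α=1/4) → [263/2, 131, 595/4]
rounded: [132, 131, 149]

query (1,0) [L1,L2,L4,L5] — begin 0,0,0
+L1 (α=1/2) → [90, 75/2, 119/2]
+L2 (α=1/2) → [343/2, 495/4, 351/4]
+L4 (α=1/2) → [389/4, 527/8, 567/8]
+L5 (α=1/2) → [637/8, 2519/16, 983/16]
rounded: [80, 157, 61]

at x=0,y=1 over L1,L2,L4,L5:
after L1 α=2/3: [172/3, 32, 358/3]
after L2 α=1/2: [877/6, 71, 401/3]
after L4 α=3/8: [7247/48, 373/8, 913/6]
after L5 α=3/5: [20423/120, 389/4, 2263/15]
= [170, 97, 151]

at x=2,y=0 over L1,L2,L4,L5:
after L1 α=2/3: [484/3, 46, 138]
after L2 α=5/6: [1489/18, 297/2, 183]
after L4 α=4/5: [14521/90, 1577/10, 199/5]
after L5 α=1/8: [111727/720, 11499/80, 799/20]
rounded: [155, 144, 40]


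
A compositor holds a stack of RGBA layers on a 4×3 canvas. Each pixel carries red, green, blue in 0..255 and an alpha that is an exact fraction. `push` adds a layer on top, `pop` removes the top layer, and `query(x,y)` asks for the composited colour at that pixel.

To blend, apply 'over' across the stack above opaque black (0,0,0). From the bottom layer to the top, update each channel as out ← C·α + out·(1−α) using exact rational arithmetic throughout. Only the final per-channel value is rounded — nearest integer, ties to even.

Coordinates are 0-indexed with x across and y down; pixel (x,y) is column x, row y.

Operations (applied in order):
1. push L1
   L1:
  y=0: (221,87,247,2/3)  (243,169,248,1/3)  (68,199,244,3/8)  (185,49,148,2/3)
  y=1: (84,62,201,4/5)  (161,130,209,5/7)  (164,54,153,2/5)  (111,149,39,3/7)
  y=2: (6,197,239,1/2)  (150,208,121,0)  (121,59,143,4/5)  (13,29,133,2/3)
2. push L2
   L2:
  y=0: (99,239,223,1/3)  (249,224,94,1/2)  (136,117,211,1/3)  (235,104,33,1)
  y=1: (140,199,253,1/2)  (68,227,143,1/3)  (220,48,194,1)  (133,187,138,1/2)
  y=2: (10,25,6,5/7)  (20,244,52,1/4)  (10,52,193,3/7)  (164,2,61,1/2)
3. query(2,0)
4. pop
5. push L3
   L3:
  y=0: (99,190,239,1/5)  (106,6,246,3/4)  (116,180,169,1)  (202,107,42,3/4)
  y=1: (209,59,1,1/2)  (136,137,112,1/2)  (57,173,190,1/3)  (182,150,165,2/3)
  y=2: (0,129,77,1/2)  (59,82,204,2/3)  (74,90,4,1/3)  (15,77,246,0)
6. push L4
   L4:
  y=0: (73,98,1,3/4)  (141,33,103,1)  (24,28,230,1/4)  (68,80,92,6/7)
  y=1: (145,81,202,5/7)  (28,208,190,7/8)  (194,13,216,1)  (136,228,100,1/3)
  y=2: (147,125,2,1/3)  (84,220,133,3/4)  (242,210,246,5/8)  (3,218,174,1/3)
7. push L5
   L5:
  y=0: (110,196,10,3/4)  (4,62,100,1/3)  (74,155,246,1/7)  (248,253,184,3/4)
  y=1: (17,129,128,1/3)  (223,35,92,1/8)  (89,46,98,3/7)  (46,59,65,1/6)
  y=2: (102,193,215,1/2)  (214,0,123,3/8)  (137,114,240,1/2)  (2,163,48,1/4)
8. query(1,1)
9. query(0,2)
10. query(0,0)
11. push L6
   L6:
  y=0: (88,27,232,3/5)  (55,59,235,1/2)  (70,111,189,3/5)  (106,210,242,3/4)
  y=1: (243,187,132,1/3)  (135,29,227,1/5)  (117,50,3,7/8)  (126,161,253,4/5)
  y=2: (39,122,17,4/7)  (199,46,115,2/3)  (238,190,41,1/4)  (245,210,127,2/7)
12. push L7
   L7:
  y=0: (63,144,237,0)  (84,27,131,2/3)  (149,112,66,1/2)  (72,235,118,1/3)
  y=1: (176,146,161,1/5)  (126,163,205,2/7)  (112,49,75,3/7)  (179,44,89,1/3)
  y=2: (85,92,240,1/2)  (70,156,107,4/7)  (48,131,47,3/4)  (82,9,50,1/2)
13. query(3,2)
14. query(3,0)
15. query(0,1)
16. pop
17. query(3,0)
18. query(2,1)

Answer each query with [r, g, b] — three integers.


(2,0) stack=L1,L2; from [0,0,0]:
after L1 α=3/8: [51/2, 597/8, 183/2]
after L2 α=1/3: [187/3, 355/4, 394/3]
→ [62, 89, 131]

(1,1) stack=L1,L3,L4,L5; from [0,0,0]:
L1 α=5/7: [115, 650/7, 1045/7]
L3 α=1/2: [251/2, 1609/14, 1829/14]
L4 α=7/8: [643/16, 21993/112, 20449/112]
L5 α=1/8: [8069/128, 22553/128, 21921/128]
= [63, 176, 171]

(0,2) stack=L1,L3,L4,L5; from [0,0,0]:
+L1 (α=1/2) → [3, 197/2, 239/2]
+L3 (α=1/2) → [3/2, 455/4, 393/4]
+L4 (α=1/3) → [50, 235/2, 397/6]
+L5 (α=1/2) → [76, 621/4, 1687/12]
rounded: [76, 155, 141]

(0,0) stack=L1,L3,L4,L5; from [0,0,0]:
L1 α=2/3: [442/3, 58, 494/3]
L3 α=1/5: [413/3, 422/5, 2693/15]
L4 α=3/4: [535/6, 473/5, 1369/30]
L5 α=3/4: [2515/24, 3413/20, 2269/120]
= [105, 171, 19]

(3,2) stack=L1,L3,L4,L5,L6,L7; from [0,0,0]:
L1 α=2/3: [26/3, 58/3, 266/3]
L3 α=0: [26/3, 58/3, 266/3]
L4 α=1/3: [61/9, 770/9, 1054/9]
L5 α=1/4: [67/12, 1259/12, 599/6]
L6 α=2/7: [6215/84, 11335/84, 4519/42]
L7 α=1/2: [13103/168, 12091/168, 6619/84]
rounded: [78, 72, 79]

(3,0) stack=L1,L3,L4,L5,L6,L7; from [0,0,0]:
after L1 α=2/3: [370/3, 98/3, 296/3]
after L3 α=3/4: [547/3, 1061/12, 337/6]
after L4 α=6/7: [253/3, 6821/84, 3649/42]
after L5 α=3/4: [2485/12, 70577/336, 26833/168]
after L6 α=3/4: [6301/48, 282257/1344, 148801/672]
after L7 α=1/3: [8029/72, 440177/2016, 188449/1008]
rounded: [112, 218, 187]

query (0,1) [L1,L3,L4,L5,L6,L7] — begin 0,0,0
+L1 (α=4/5) → [336/5, 248/5, 804/5]
+L3 (α=1/2) → [1381/10, 543/10, 809/10]
+L4 (α=5/7) → [5006/35, 2568/35, 837/5]
+L5 (α=1/3) → [10607/105, 3217/35, 2314/15]
+L6 (α=1/3) → [46729/315, 12979/105, 6608/45]
+L7 (α=1/5) → [242356/1575, 67246/525, 33677/225]
→ [154, 128, 150]

at x=3,y=0 over L1,L3,L4,L5,L6:
after L1 α=2/3: [370/3, 98/3, 296/3]
after L3 α=3/4: [547/3, 1061/12, 337/6]
after L4 α=6/7: [253/3, 6821/84, 3649/42]
after L5 α=3/4: [2485/12, 70577/336, 26833/168]
after L6 α=3/4: [6301/48, 282257/1344, 148801/672]
= [131, 210, 221]

at x=2,y=1 over L1,L3,L4,L5,L6:
after L1 α=2/5: [328/5, 108/5, 306/5]
after L3 α=1/3: [941/15, 1081/15, 1562/15]
after L4 α=1: [194, 13, 216]
after L5 α=3/7: [149, 190/7, 1158/7]
after L6 α=7/8: [121, 330/7, 1305/56]
→ [121, 47, 23]


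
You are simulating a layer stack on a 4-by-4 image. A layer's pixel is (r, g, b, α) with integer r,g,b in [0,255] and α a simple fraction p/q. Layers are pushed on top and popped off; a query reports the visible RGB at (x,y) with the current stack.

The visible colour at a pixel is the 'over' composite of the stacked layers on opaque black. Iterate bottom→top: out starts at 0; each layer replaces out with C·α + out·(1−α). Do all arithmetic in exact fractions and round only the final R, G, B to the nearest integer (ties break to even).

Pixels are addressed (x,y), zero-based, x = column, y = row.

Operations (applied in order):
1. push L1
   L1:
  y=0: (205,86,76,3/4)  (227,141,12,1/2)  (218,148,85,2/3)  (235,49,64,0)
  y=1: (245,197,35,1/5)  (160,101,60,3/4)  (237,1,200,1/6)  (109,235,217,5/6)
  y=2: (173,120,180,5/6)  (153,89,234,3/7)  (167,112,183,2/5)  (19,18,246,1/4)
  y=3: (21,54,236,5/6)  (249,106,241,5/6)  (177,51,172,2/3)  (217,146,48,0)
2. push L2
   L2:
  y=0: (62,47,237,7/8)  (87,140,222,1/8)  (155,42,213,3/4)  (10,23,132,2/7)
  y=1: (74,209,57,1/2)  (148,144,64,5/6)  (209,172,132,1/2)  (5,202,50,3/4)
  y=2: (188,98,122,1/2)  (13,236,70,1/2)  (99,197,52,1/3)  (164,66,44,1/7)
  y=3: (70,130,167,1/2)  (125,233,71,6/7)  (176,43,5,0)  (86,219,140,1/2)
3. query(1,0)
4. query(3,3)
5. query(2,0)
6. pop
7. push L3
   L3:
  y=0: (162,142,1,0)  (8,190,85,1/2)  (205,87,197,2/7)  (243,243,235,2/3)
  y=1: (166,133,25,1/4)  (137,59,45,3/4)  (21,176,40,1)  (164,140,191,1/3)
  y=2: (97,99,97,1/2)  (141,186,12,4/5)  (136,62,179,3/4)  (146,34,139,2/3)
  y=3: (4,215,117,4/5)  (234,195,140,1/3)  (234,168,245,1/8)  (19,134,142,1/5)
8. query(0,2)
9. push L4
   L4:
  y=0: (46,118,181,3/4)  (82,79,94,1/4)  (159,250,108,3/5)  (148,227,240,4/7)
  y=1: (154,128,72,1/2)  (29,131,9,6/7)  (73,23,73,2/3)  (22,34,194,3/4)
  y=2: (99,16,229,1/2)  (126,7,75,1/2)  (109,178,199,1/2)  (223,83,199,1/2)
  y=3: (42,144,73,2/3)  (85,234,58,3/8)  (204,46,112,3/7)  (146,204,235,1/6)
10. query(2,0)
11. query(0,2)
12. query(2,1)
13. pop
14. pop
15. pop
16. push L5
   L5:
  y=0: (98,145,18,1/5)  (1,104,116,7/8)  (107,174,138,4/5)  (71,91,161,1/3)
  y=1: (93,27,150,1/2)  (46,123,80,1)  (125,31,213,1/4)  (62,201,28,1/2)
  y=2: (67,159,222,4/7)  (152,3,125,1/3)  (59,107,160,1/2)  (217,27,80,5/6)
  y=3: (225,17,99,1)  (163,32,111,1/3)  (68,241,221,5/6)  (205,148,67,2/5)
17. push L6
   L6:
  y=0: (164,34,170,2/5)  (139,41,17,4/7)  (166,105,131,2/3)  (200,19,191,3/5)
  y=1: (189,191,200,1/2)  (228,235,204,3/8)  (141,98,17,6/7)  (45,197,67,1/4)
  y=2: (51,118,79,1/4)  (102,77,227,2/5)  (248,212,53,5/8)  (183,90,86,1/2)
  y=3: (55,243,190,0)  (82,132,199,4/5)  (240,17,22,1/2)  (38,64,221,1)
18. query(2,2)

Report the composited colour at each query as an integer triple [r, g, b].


(1,0) stack=L1,L2; from [0,0,0]:
L1 α=1/2: [227/2, 141/2, 6]
L2 α=1/8: [1763/16, 1267/16, 33]
= [110, 79, 33]

at x=3,y=3 over L1,L2:
+L1 (α=0) → [0, 0, 0]
+L2 (α=1/2) → [43, 219/2, 70]
= [43, 110, 70]

at x=2,y=0 over L1,L2:
after L1 α=2/3: [436/3, 296/3, 170/3]
after L2 α=3/4: [1831/12, 337/6, 2087/12]
= [153, 56, 174]

query (0,2) [L1,L3] — begin 0,0,0
after L1 α=5/6: [865/6, 100, 150]
after L3 α=1/2: [1447/12, 199/2, 247/2]
→ [121, 100, 124]

query (2,0) [L1,L3,L4] — begin 0,0,0
after L1 α=2/3: [436/3, 296/3, 170/3]
after L3 α=2/7: [3410/21, 286/3, 2032/21]
after L4 α=3/5: [16837/105, 2822/15, 10868/105]
= [160, 188, 104]

query (0,2) [L1,L3,L4] — begin 0,0,0
L1 α=5/6: [865/6, 100, 150]
L3 α=1/2: [1447/12, 199/2, 247/2]
L4 α=1/2: [2635/24, 231/4, 705/4]
→ [110, 58, 176]

at x=2,y=1 over L1,L3,L4:
after L1 α=1/6: [79/2, 1/6, 100/3]
after L3 α=1: [21, 176, 40]
after L4 α=2/3: [167/3, 74, 62]
rounded: [56, 74, 62]

query (2,2) [L5,L6] — begin 0,0,0
after L5 α=1/2: [59/2, 107/2, 80]
after L6 α=5/8: [2657/16, 2441/16, 505/8]
→ [166, 153, 63]


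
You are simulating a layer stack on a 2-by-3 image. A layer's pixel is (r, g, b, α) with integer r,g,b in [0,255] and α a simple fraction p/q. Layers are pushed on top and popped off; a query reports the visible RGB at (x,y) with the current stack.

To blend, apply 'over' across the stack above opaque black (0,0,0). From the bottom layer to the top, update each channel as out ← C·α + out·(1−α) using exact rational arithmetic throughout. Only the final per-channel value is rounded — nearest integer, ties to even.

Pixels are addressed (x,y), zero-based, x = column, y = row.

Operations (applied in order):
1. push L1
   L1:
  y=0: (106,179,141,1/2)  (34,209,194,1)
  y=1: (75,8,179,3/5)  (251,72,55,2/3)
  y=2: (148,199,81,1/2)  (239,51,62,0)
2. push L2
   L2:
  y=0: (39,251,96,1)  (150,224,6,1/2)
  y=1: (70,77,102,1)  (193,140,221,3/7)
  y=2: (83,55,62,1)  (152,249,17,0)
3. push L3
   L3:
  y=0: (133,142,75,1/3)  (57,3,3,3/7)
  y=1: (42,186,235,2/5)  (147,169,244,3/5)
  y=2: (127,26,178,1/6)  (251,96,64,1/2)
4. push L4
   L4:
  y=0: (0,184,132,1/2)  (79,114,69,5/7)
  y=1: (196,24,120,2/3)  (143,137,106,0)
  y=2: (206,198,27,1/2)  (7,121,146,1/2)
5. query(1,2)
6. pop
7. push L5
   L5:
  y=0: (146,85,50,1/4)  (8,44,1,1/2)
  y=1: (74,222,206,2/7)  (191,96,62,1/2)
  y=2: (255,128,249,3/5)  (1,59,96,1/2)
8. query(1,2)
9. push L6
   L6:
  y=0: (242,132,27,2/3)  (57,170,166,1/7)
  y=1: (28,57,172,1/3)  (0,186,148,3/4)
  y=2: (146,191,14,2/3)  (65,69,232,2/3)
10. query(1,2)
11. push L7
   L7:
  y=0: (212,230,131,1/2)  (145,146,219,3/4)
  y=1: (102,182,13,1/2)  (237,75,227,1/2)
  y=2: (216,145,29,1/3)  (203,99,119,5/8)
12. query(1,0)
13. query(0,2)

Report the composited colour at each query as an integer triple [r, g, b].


at x=1,y=2 over L1,L2,L3,L4:
after L1 α=0: [0, 0, 0]
after L2 α=0: [0, 0, 0]
after L3 α=1/2: [251/2, 48, 32]
after L4 α=1/2: [265/4, 169/2, 89]
→ [66, 84, 89]

query (1,2) [L1,L2,L3,L5] — begin 0,0,0
+L1 (α=0) → [0, 0, 0]
+L2 (α=0) → [0, 0, 0]
+L3 (α=1/2) → [251/2, 48, 32]
+L5 (α=1/2) → [253/4, 107/2, 64]
→ [63, 54, 64]

query (1,2) [L1,L2,L3,L5,L6] — begin 0,0,0
after L1 α=0: [0, 0, 0]
after L2 α=0: [0, 0, 0]
after L3 α=1/2: [251/2, 48, 32]
after L5 α=1/2: [253/4, 107/2, 64]
after L6 α=2/3: [773/12, 383/6, 176]
= [64, 64, 176]

(1,0) stack=L1,L2,L3,L5,L6,L7; from [0,0,0]:
+L1 (α=1) → [34, 209, 194]
+L2 (α=1/2) → [92, 433/2, 100]
+L3 (α=3/7) → [77, 125, 409/7]
+L5 (α=1/2) → [85/2, 169/2, 208/7]
+L6 (α=1/7) → [312/7, 677/7, 2410/49]
+L7 (α=3/4) → [3357/28, 3743/28, 34603/196]
rounded: [120, 134, 177]

query (0,2) [L1,L2,L3,L5,L6,L7] — begin 0,0,0
after L1 α=1/2: [74, 199/2, 81/2]
after L2 α=1: [83, 55, 62]
after L3 α=1/6: [271/3, 301/6, 244/3]
after L5 α=3/5: [2837/15, 1453/15, 2729/15]
after L6 α=2/3: [7217/45, 7183/45, 3149/45]
after L7 α=1/3: [24154/135, 20891/135, 7603/135]
→ [179, 155, 56]


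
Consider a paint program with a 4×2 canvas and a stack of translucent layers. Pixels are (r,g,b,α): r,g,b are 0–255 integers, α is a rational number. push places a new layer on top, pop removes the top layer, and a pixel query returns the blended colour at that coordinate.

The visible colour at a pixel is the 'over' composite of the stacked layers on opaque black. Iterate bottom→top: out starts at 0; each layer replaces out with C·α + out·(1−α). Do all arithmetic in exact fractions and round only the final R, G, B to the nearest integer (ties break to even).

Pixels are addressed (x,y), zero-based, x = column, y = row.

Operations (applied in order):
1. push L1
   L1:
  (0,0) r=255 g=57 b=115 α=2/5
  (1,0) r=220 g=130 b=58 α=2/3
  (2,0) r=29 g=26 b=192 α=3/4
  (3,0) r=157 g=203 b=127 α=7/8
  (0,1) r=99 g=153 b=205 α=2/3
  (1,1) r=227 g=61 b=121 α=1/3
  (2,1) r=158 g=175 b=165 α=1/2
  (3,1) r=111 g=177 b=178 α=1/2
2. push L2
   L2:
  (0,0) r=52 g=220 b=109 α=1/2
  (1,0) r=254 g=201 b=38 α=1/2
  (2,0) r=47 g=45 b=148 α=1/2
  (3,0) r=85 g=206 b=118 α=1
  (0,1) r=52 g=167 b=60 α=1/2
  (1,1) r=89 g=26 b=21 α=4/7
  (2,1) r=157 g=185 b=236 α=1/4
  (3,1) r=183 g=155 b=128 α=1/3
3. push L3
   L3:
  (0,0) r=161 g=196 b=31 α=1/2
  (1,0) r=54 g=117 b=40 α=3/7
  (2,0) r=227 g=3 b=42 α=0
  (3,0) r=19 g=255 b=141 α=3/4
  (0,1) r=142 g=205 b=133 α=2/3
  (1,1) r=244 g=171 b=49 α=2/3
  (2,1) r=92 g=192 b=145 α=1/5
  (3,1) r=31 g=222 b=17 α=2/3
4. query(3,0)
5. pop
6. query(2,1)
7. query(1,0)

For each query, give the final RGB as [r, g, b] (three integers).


query (3,0) [L1,L2,L3] — begin 0,0,0
+L1 (α=7/8) → [1099/8, 1421/8, 889/8]
+L2 (α=1) → [85, 206, 118]
+L3 (α=3/4) → [71/2, 971/4, 541/4]
= [36, 243, 135]

at x=2,y=1 over L1,L2:
+L1 (α=1/2) → [79, 175/2, 165/2]
+L2 (α=1/4) → [197/2, 895/8, 967/8]
→ [98, 112, 121]

at x=1,y=0 over L1,L2:
L1 α=2/3: [440/3, 260/3, 116/3]
L2 α=1/2: [601/3, 863/6, 115/3]
= [200, 144, 38]


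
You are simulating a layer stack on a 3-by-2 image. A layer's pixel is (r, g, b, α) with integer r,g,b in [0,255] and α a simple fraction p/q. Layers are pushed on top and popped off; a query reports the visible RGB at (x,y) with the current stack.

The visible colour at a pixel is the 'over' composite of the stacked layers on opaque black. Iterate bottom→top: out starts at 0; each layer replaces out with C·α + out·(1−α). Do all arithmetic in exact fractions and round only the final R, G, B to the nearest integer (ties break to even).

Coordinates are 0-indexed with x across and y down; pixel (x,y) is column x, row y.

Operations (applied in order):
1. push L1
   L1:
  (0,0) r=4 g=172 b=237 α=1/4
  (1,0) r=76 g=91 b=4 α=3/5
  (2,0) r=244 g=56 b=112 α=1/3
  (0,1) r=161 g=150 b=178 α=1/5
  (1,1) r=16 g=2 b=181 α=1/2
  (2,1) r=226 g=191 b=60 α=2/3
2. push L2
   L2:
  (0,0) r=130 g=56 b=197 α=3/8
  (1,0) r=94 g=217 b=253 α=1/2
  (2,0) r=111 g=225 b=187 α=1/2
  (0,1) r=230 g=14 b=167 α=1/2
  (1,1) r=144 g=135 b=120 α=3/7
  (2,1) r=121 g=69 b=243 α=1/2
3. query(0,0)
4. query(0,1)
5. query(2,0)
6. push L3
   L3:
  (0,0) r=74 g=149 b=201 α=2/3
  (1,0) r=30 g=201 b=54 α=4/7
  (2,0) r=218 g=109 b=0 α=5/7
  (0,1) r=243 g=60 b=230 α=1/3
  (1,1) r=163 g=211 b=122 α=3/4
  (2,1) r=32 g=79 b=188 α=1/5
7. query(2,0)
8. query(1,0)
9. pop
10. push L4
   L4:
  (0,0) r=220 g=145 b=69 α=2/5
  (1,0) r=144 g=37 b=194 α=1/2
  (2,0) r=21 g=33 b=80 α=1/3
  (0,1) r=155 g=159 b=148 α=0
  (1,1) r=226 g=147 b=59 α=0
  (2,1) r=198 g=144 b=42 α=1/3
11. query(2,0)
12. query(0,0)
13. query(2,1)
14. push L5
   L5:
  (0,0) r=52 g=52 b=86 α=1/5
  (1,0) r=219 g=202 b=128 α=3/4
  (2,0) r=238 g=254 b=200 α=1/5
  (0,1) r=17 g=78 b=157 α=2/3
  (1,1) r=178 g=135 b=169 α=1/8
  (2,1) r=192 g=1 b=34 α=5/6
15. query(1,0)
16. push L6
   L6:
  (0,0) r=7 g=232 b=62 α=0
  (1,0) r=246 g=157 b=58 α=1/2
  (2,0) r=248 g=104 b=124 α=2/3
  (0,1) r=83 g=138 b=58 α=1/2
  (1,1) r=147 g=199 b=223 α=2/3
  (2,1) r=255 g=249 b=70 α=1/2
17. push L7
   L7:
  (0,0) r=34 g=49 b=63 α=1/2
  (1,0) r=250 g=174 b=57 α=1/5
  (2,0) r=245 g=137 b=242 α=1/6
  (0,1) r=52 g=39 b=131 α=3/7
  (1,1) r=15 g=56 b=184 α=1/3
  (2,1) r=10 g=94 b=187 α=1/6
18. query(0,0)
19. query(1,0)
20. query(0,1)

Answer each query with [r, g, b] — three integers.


query (0,0) [L1,L2] — begin 0,0,0
+L1 (α=1/4) → [1, 43, 237/4]
+L2 (α=3/8) → [395/8, 383/8, 3549/32]
→ [49, 48, 111]

(0,1) stack=L1,L2; from [0,0,0]:
+L1 (α=1/5) → [161/5, 30, 178/5]
+L2 (α=1/2) → [1311/10, 22, 1013/10]
rounded: [131, 22, 101]

(2,0) stack=L1,L2; from [0,0,0]:
L1 α=1/3: [244/3, 56/3, 112/3]
L2 α=1/2: [577/6, 731/6, 673/6]
= [96, 122, 112]

(2,0) stack=L1,L2,L3; from [0,0,0]:
+L1 (α=1/3) → [244/3, 56/3, 112/3]
+L2 (α=1/2) → [577/6, 731/6, 673/6]
+L3 (α=5/7) → [3847/21, 338/3, 673/21]
= [183, 113, 32]

(1,0) stack=L1,L2,L3; from [0,0,0]:
after L1 α=3/5: [228/5, 273/5, 12/5]
after L2 α=1/2: [349/5, 679/5, 1277/10]
after L3 α=4/7: [1647/35, 6057/35, 5991/70]
→ [47, 173, 86]

query (2,0) [L1,L2,L4] — begin 0,0,0
after L1 α=1/3: [244/3, 56/3, 112/3]
after L2 α=1/2: [577/6, 731/6, 673/6]
after L4 α=1/3: [640/9, 830/9, 913/9]
→ [71, 92, 101]

at x=0,y=0 over L1,L2,L4:
after L1 α=1/4: [1, 43, 237/4]
after L2 α=3/8: [395/8, 383/8, 3549/32]
after L4 α=2/5: [941/8, 3469/40, 15063/160]
= [118, 87, 94]

(2,1) stack=L1,L2,L4; from [0,0,0]:
+L1 (α=2/3) → [452/3, 382/3, 40]
+L2 (α=1/2) → [815/6, 589/6, 283/2]
+L4 (α=1/3) → [1409/9, 1021/9, 325/3]
→ [157, 113, 108]

at x=1,y=0 over L1,L2,L4,L5:
L1 α=3/5: [228/5, 273/5, 12/5]
L2 α=1/2: [349/5, 679/5, 1277/10]
L4 α=1/2: [1069/10, 432/5, 3217/20]
L5 α=3/4: [7639/40, 1731/10, 10897/80]
→ [191, 173, 136]

(0,0) stack=L1,L2,L4,L5,L6,L7; from [0,0,0]:
L1 α=1/4: [1, 43, 237/4]
L2 α=3/8: [395/8, 383/8, 3549/32]
L4 α=2/5: [941/8, 3469/40, 15063/160]
L5 α=1/5: [209/2, 3989/50, 18503/200]
L6 α=0: [209/2, 3989/50, 18503/200]
L7 α=1/2: [277/4, 6439/100, 31103/400]
= [69, 64, 78]

(1,0) stack=L1,L2,L4,L5,L6,L7; from [0,0,0]:
L1 α=3/5: [228/5, 273/5, 12/5]
L2 α=1/2: [349/5, 679/5, 1277/10]
L4 α=1/2: [1069/10, 432/5, 3217/20]
L5 α=3/4: [7639/40, 1731/10, 10897/80]
L6 α=1/2: [17479/80, 3301/20, 15537/160]
L7 α=1/5: [22479/100, 4171/25, 17817/200]
= [225, 167, 89]

query (0,1) [L1,L2,L4,L5,L6,L7] — begin 0,0,0
after L1 α=1/5: [161/5, 30, 178/5]
after L2 α=1/2: [1311/10, 22, 1013/10]
after L4 α=0: [1311/10, 22, 1013/10]
after L5 α=2/3: [1651/30, 178/3, 4153/30]
after L6 α=1/2: [4141/60, 296/3, 5893/60]
after L7 α=3/7: [6481/105, 1535/21, 1684/15]
= [62, 73, 112]


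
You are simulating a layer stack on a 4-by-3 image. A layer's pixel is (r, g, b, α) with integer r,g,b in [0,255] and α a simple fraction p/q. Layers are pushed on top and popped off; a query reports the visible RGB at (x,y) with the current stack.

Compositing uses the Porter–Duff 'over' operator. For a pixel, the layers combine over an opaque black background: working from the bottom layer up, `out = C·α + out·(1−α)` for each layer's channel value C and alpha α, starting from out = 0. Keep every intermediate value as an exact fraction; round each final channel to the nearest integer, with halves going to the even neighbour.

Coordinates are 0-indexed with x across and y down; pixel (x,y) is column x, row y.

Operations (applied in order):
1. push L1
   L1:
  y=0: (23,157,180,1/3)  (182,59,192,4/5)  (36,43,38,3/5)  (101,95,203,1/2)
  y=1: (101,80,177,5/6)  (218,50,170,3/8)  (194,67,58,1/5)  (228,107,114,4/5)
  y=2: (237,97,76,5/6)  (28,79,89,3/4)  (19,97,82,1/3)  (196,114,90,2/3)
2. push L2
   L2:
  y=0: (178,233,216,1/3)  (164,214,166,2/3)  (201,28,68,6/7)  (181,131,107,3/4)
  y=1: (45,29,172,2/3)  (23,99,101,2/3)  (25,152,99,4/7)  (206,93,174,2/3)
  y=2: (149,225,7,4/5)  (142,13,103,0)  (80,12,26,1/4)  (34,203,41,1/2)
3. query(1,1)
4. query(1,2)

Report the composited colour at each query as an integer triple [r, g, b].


(1,1) stack=L1,L2; from [0,0,0]:
after L1 α=3/8: [327/4, 75/4, 255/4]
after L2 α=2/3: [511/12, 289/4, 1063/12]
= [43, 72, 89]

query (1,2) [L1,L2] — begin 0,0,0
L1 α=3/4: [21, 237/4, 267/4]
L2 α=0: [21, 237/4, 267/4]
rounded: [21, 59, 67]


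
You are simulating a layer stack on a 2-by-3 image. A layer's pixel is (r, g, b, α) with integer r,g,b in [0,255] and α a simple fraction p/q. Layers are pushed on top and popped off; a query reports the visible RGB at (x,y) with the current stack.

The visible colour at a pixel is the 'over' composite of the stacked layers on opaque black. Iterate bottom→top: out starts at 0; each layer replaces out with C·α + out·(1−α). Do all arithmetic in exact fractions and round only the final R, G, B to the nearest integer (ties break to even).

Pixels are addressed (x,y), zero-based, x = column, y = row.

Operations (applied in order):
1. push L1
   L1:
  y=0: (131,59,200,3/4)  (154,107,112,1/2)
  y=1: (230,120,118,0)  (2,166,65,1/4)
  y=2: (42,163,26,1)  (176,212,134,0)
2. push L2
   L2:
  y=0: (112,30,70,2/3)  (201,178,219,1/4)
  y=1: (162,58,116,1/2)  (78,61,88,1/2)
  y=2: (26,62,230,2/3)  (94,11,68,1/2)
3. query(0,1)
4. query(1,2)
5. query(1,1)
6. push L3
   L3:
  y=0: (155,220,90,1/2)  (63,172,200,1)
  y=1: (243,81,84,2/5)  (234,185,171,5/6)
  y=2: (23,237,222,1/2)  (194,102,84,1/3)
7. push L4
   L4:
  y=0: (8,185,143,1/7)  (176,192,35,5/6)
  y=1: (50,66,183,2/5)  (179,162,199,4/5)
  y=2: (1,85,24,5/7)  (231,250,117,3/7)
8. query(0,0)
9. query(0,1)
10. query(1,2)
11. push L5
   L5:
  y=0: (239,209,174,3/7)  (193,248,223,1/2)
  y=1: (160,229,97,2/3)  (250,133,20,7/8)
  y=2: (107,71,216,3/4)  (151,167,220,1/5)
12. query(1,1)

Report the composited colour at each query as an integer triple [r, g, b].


at x=0,y=1 over L1,L2:
after L1 α=0: [0, 0, 0]
after L2 α=1/2: [81, 29, 58]
rounded: [81, 29, 58]

query (1,2) [L1,L2] — begin 0,0,0
L1 α=0: [0, 0, 0]
L2 α=1/2: [47, 11/2, 34]
rounded: [47, 6, 34]

at x=1,y=1 over L1,L2:
L1 α=1/4: [1/2, 83/2, 65/4]
L2 α=1/2: [157/4, 205/4, 417/8]
= [39, 51, 52]

at x=0,y=0 over L1,L2,L3,L4:
+L1 (α=3/4) → [393/4, 177/4, 150]
+L2 (α=2/3) → [1289/12, 139/4, 290/3]
+L3 (α=1/2) → [3149/24, 1019/8, 280/3]
+L4 (α=1/7) → [3181/28, 3797/28, 703/7]
= [114, 136, 100]

query (0,1) [L1,L2,L3,L4] — begin 0,0,0
L1 α=0: [0, 0, 0]
L2 α=1/2: [81, 29, 58]
L3 α=2/5: [729/5, 249/5, 342/5]
L4 α=2/5: [2687/25, 1407/25, 2856/25]
→ [107, 56, 114]

at x=1,y=2 over L1,L2,L3,L4:
L1 α=0: [0, 0, 0]
L2 α=1/2: [47, 11/2, 34]
L3 α=1/3: [96, 113/3, 152/3]
L4 α=3/7: [1077/7, 386/3, 1661/21]
rounded: [154, 129, 79]

query (1,1) [L1,L2,L3,L4,L5] — begin 0,0,0
L1 α=1/4: [1/2, 83/2, 65/4]
L2 α=1/2: [157/4, 205/4, 417/8]
L3 α=5/6: [4837/24, 3905/24, 2419/16]
L4 α=4/5: [22021/120, 19457/120, 3031/16]
L5 α=7/8: [232021/960, 131177/960, 5271/128]
→ [242, 137, 41]


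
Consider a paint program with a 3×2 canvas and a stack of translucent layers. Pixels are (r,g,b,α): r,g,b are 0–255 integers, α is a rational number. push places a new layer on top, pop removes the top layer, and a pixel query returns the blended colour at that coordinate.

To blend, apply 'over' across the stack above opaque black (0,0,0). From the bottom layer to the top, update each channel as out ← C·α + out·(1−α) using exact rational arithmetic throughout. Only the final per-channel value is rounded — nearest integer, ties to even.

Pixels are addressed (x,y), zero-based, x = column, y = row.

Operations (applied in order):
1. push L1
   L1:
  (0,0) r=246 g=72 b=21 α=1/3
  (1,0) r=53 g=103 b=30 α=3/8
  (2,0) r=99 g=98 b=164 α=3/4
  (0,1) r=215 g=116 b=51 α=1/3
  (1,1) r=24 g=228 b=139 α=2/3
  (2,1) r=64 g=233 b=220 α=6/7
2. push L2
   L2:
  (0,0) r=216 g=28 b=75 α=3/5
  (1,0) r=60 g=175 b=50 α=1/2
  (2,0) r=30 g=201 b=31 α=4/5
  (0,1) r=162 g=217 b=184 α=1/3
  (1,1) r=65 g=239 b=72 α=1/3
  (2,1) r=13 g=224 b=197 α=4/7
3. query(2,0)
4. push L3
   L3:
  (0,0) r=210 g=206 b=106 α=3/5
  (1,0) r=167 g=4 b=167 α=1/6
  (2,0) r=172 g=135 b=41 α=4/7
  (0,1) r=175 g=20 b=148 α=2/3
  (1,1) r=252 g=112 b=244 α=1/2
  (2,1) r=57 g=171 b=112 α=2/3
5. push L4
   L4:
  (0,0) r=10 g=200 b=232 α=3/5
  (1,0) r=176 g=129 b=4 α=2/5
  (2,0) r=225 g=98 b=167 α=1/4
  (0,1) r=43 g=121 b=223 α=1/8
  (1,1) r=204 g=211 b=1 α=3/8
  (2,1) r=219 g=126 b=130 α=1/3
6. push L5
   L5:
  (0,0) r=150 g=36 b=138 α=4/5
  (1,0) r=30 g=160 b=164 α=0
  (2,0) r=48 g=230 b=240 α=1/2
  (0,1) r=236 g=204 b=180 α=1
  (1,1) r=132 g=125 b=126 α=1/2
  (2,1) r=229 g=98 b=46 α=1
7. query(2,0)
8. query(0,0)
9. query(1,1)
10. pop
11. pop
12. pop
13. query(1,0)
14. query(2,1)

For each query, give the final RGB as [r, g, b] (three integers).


at x=2,y=0 over L1,L2:
after L1 α=3/4: [297/4, 147/2, 123]
after L2 α=4/5: [777/20, 351/2, 247/5]
rounded: [39, 176, 49]

(2,0) stack=L1,L2,L3,L4,L5; from [0,0,0]:
after L1 α=3/4: [297/4, 147/2, 123]
after L2 α=4/5: [777/20, 351/2, 247/5]
after L3 α=4/7: [16091/140, 2133/14, 223/5]
after L4 α=1/4: [79773/560, 7771/56, 376/5]
after L5 α=1/2: [106653/1120, 20651/112, 788/5]
rounded: [95, 184, 158]

at x=0,y=0 over L1,L2,L3,L4,L5:
after L1 α=1/3: [82, 24, 7]
after L2 α=3/5: [812/5, 132/5, 239/5]
after L3 α=3/5: [4774/25, 3354/25, 2068/25]
after L4 α=3/5: [10298/125, 21708/125, 21536/125]
after L5 α=4/5: [85298/625, 39708/625, 90536/625]
= [136, 64, 145]

at x=1,y=1 over L1,L2,L3,L4,L5:
+L1 (α=2/3) → [16, 152, 278/3]
+L2 (α=1/3) → [97/3, 181, 772/9]
+L3 (α=1/2) → [853/6, 293/2, 1484/9]
+L4 (α=3/8) → [7937/48, 2731/16, 7447/72]
+L5 (α=1/2) → [14273/96, 4731/32, 16519/144]
→ [149, 148, 115]

(1,0) stack=L1,L2; from [0,0,0]:
+L1 (α=3/8) → [159/8, 309/8, 45/4]
+L2 (α=1/2) → [639/16, 1709/16, 245/8]
= [40, 107, 31]

at x=2,y=1 over L1,L2:
after L1 α=6/7: [384/7, 1398/7, 1320/7]
after L2 α=4/7: [1516/49, 10466/49, 9476/49]
→ [31, 214, 193]


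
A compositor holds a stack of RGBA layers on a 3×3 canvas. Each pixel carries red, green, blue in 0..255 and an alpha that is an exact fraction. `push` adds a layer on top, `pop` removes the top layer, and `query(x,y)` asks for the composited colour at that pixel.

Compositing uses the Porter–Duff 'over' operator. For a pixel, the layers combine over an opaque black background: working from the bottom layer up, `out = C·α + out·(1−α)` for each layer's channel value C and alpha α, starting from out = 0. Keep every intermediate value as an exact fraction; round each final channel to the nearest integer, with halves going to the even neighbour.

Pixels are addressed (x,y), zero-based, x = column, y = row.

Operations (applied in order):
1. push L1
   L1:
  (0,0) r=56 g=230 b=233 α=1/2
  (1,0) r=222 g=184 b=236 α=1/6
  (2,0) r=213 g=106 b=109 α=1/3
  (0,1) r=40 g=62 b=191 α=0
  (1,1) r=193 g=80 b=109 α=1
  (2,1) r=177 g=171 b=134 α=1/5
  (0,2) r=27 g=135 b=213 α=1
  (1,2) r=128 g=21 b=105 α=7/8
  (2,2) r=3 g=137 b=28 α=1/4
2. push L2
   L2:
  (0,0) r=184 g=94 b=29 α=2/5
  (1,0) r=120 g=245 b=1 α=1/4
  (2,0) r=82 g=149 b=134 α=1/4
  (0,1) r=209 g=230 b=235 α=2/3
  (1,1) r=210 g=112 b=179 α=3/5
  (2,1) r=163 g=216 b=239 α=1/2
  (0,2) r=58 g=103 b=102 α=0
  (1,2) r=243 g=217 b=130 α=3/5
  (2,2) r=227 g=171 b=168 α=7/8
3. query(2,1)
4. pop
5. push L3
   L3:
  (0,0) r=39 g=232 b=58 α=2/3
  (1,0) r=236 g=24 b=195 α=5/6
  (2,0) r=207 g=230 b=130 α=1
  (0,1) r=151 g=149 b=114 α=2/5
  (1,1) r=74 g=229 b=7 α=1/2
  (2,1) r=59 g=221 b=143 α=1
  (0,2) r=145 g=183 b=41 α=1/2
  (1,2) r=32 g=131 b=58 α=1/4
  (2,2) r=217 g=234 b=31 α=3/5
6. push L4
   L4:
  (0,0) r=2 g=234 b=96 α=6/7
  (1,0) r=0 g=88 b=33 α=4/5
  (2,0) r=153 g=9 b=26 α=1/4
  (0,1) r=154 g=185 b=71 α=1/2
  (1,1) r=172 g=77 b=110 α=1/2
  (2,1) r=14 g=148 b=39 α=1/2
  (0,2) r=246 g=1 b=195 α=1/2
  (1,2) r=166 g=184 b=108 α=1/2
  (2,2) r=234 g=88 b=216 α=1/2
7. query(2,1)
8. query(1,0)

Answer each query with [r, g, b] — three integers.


(2,1) stack=L1,L2; from [0,0,0]:
after L1 α=1/5: [177/5, 171/5, 134/5]
after L2 α=1/2: [496/5, 1251/10, 1329/10]
→ [99, 125, 133]

(2,1) stack=L1,L3,L4; from [0,0,0]:
+L1 (α=1/5) → [177/5, 171/5, 134/5]
+L3 (α=1) → [59, 221, 143]
+L4 (α=1/2) → [73/2, 369/2, 91]
= [36, 184, 91]

at x=1,y=0 over L1,L3,L4:
after L1 α=1/6: [37, 92/3, 118/3]
after L3 α=5/6: [1217/6, 226/9, 3043/18]
after L4 α=4/5: [1217/30, 3394/45, 5419/90]
rounded: [41, 75, 60]


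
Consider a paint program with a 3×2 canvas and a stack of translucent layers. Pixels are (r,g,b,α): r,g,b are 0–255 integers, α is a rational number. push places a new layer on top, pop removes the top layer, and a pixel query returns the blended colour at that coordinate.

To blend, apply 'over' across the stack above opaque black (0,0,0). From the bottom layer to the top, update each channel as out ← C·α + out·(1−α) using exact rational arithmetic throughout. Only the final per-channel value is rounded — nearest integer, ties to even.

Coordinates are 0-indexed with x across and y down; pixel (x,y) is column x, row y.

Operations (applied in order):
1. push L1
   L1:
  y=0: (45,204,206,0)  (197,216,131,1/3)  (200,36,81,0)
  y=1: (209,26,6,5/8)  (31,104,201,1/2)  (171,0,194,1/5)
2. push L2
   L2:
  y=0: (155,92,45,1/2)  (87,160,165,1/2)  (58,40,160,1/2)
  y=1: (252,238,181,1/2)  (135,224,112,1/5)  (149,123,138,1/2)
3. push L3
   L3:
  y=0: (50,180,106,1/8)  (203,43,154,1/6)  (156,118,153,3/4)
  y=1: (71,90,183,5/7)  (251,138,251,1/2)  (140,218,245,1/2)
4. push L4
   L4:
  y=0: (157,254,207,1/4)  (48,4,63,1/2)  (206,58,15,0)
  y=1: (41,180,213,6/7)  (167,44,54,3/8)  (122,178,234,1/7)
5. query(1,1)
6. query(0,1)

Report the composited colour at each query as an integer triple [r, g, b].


(1,1) stack=L1,L2,L3,L4; from [0,0,0]:
+L1 (α=1/2) → [31/2, 52, 201/2]
+L2 (α=1/5) → [197/5, 432/5, 514/5]
+L3 (α=1/2) → [726/5, 561/5, 1769/10]
+L4 (α=3/8) → [1227/8, 693/8, 2093/16]
→ [153, 87, 131]

at x=0,y=1 over L1,L2,L3,L4:
after L1 α=5/8: [1045/8, 65/4, 15/4]
after L2 α=1/2: [3061/16, 1017/8, 739/8]
after L3 α=5/7: [843/8, 2817/28, 4399/28]
after L4 α=6/7: [2811/56, 33057/196, 40183/196]
→ [50, 169, 205]


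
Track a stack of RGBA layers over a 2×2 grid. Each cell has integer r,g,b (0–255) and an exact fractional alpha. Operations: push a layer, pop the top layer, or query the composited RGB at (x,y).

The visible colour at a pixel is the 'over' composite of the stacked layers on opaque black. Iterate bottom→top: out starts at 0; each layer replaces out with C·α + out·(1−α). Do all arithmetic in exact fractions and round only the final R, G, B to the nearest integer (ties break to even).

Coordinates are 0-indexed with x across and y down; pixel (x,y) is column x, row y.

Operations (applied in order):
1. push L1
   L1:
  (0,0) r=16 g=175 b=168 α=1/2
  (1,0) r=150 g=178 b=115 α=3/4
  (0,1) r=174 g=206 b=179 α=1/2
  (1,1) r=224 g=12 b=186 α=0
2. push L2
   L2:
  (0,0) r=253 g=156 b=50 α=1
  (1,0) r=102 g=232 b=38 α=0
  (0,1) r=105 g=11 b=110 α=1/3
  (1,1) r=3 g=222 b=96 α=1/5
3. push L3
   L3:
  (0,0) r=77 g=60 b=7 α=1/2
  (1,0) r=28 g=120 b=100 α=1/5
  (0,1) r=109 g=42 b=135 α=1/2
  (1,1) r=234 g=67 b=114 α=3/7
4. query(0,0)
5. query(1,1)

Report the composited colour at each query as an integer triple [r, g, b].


at x=0,y=0 over L1,L2,L3:
after L1 α=1/2: [8, 175/2, 84]
after L2 α=1: [253, 156, 50]
after L3 α=1/2: [165, 108, 57/2]
rounded: [165, 108, 28]

(1,1) stack=L1,L2,L3; from [0,0,0]:
after L1 α=0: [0, 0, 0]
after L2 α=1/5: [3/5, 222/5, 96/5]
after L3 α=3/7: [3522/35, 1893/35, 2094/35]
→ [101, 54, 60]


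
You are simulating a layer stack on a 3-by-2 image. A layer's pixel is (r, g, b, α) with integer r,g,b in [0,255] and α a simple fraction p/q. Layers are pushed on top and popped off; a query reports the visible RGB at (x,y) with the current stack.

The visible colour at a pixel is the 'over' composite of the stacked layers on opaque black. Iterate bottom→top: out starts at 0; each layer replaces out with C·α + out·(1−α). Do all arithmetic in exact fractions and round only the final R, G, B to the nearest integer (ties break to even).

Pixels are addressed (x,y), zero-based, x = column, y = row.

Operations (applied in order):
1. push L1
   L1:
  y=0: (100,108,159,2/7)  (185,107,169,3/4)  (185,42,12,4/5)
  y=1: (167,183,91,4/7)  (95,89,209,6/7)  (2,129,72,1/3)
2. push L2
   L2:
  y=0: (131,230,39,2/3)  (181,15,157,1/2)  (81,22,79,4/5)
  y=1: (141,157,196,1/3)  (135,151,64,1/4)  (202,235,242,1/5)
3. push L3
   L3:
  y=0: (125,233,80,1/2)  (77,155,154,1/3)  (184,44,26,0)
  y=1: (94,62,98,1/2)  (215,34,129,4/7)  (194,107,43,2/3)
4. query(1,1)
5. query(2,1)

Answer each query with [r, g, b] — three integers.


(1,1) stack=L1,L2,L3; from [0,0,0]:
after L1 α=6/7: [570/7, 534/7, 1254/7]
after L2 α=1/4: [2655/28, 2659/28, 2105/14]
after L3 α=4/7: [32045/196, 11785/196, 13539/98]
→ [163, 60, 138]

at x=2,y=1 over L1,L2,L3:
L1 α=1/3: [2/3, 43, 24]
L2 α=1/5: [614/15, 407/5, 338/5]
L3 α=2/3: [6434/45, 1477/15, 256/5]
= [143, 98, 51]


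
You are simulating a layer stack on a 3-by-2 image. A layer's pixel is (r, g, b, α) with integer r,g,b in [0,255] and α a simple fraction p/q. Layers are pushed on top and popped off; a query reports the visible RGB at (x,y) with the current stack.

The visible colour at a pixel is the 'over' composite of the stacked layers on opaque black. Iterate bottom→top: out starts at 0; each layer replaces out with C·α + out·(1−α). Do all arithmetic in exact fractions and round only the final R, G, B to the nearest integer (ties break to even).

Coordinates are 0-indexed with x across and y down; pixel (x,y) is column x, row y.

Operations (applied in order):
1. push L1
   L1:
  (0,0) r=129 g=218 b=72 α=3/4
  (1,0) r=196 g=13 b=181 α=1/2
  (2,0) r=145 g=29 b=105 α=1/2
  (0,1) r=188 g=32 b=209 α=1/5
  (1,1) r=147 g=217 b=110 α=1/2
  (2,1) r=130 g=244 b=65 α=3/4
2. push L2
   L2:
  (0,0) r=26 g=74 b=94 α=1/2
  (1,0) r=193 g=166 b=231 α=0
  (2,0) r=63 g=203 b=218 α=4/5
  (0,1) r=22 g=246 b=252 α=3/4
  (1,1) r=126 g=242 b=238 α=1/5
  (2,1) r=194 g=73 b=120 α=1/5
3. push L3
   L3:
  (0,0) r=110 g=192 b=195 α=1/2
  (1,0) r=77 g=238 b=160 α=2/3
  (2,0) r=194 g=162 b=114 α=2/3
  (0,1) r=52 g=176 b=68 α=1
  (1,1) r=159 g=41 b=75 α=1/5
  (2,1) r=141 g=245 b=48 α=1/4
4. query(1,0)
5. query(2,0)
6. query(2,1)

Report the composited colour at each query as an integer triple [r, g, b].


(1,0) stack=L1,L2,L3; from [0,0,0]:
L1 α=1/2: [98, 13/2, 181/2]
L2 α=0: [98, 13/2, 181/2]
L3 α=2/3: [84, 965/6, 821/6]
rounded: [84, 161, 137]

query (2,0) [L1,L2,L3] — begin 0,0,0
after L1 α=1/2: [145/2, 29/2, 105/2]
after L2 α=4/5: [649/10, 1653/10, 1849/10]
after L3 α=2/3: [4529/30, 1631/10, 4129/30]
→ [151, 163, 138]

(2,1) stack=L1,L2,L3; from [0,0,0]:
after L1 α=3/4: [195/2, 183, 195/4]
after L2 α=1/5: [584/5, 161, 63]
after L3 α=1/4: [2457/20, 182, 237/4]
→ [123, 182, 59]
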